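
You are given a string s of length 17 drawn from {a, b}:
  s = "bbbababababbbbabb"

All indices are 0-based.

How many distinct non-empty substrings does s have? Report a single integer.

rank | idx | suffix
   0 |   3 | ababababbbbabb
   1 |   5 | abababbbbabb
   2 |   7 | ababbbbabb
   3 |  14 | abb
   4 |   9 | abbbbabb
   5 |  16 | b
   6 |   2 | bababababbbbabb
   7 |   4 | babababbbbabb
   8 |   6 | bababbbbabb
   9 |  13 | babb
  10 |   8 | babbbbabb
  11 |  15 | bb
  12 |   1 | bbababababbbbabb
  13 |  12 | bbabb
  14 |   0 | bbbababababbbbabb
  15 |  11 | bbbabb
  16 |  10 | bbbbabb

SA = [3, 5, 7, 14, 9, 16, 2, 4, 6, 13, 8, 15, 1, 12, 0, 11, 10]
i: (SA[i-1],SA[i]) lcp shared
  1: (3,5) 6 'ababab'
  2: (5,7) 4 'abab'
  3: (7,14) 2 'ab'
  4: (14,9) 3 'abb'
  5: (9,16) 0 ''
  6: (16,2) 1 'b'
  7: (2,4) 7 'bababab'
  8: (4,6) 5 'babab'
  9: (6,13) 3 'bab'
  10: (13,8) 4 'babb'
  11: (8,15) 1 'b'
  12: (15,1) 2 'bb'
  13: (1,12) 4 'bbab'
  14: (12,0) 2 'bb'
  15: (0,11) 5 'bbbab'
  16: (11,10) 3 'bbb'

n(n+1)/2 = 17·18/2 = 153
Σ LCP = 0 + 6 + 4 + 2 + 3 + 0 + 1 + 7 + 5 + 3 + 4 + 1 + 2 + 4 + 2 + 5 + 3 = 52
distinct = 153 − 52 = 101

101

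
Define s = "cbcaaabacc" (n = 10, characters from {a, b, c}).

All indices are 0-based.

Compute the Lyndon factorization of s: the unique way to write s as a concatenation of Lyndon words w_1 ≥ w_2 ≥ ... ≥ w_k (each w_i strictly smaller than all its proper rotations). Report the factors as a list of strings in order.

["c", "bc", "aaabacc"]

emit factor 1: 'c' (i=0, period=1)
emit factor 2: 'bc' (i=1, period=2)
emit factor 3: 'aaabacc' (i=3, period=7)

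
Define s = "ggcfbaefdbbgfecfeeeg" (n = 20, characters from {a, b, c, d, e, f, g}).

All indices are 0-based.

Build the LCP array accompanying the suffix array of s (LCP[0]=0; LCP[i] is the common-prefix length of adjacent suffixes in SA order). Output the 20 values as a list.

[0, 0, 1, 1, 0, 2, 0, 0, 1, 2, 1, 1, 0, 1, 1, 2, 0, 1, 1, 1]

rank | idx | suffix
   0 |   5 | aefdbbgfecfeeeg
   1 |   4 | baefdbbgfecfeeeg
   2 |   9 | bbgfecfeeeg
   3 |  10 | bgfecfeeeg
   4 |   2 | cfbaefdbbgfecfeeeg
   5 |  14 | cfeeeg
   6 |   8 | dbbgfecfeeeg
   7 |  13 | ecfeeeg
   8 |  16 | eeeg
   9 |  17 | eeg
  10 |   6 | efdbbgfecfeeeg
  11 |  18 | eg
  12 |   3 | fbaefdbbgfecfeeeg
  13 |   7 | fdbbgfecfeeeg
  14 |  12 | fecfeeeg
  15 |  15 | feeeg
  16 |  19 | g
  17 |   1 | gcfbaefdbbgfecfeeeg
  18 |  11 | gfecfeeeg
  19 |   0 | ggcfbaefdbbgfecfeeeg

SA = [5, 4, 9, 10, 2, 14, 8, 13, 16, 17, 6, 18, 3, 7, 12, 15, 19, 1, 11, 0]
i: (SA[i-1],SA[i]) lcp shared
  1: (5,4) 0 ''
  2: (4,9) 1 'b'
  3: (9,10) 1 'b'
  4: (10,2) 0 ''
  5: (2,14) 2 'cf'
  6: (14,8) 0 ''
  7: (8,13) 0 ''
  8: (13,16) 1 'e'
  9: (16,17) 2 'ee'
  10: (17,6) 1 'e'
  11: (6,18) 1 'e'
  12: (18,3) 0 ''
  13: (3,7) 1 'f'
  14: (7,12) 1 'f'
  15: (12,15) 2 'fe'
  16: (15,19) 0 ''
  17: (19,1) 1 'g'
  18: (1,11) 1 'g'
  19: (11,0) 1 'g'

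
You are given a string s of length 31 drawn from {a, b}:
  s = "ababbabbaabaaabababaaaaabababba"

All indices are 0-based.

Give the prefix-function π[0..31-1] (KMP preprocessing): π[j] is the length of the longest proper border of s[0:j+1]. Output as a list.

π[0] = 0
j=1 s[j]='b': π[1]=0 (border '')
j=2 s[j]='a': π[2]=1 (border 'a')
j=3 s[j]='b': π[3]=2 (border 'ab')
j=4 s[j]='b': k: 2→0; π[4]=0 (border '')
j=5 s[j]='a': π[5]=1 (border 'a')
j=6 s[j]='b': π[6]=2 (border 'ab')
j=7 s[j]='b': k: 2→0; π[7]=0 (border '')
j=8 s[j]='a': π[8]=1 (border 'a')
j=9 s[j]='a': k: 1→0; π[9]=1 (border 'a')
j=10 s[j]='b': π[10]=2 (border 'ab')
j=11 s[j]='a': π[11]=3 (border 'aba')
j=12 s[j]='a': k: 3→1→0; π[12]=1 (border 'a')
j=13 s[j]='a': k: 1→0; π[13]=1 (border 'a')
j=14 s[j]='b': π[14]=2 (border 'ab')
j=15 s[j]='a': π[15]=3 (border 'aba')
j=16 s[j]='b': π[16]=4 (border 'abab')
j=17 s[j]='a': k: 4→2; π[17]=3 (border 'aba')
j=18 s[j]='b': π[18]=4 (border 'abab')
j=19 s[j]='a': k: 4→2; π[19]=3 (border 'aba')
j=20 s[j]='a': k: 3→1→0; π[20]=1 (border 'a')
j=21 s[j]='a': k: 1→0; π[21]=1 (border 'a')
j=22 s[j]='a': k: 1→0; π[22]=1 (border 'a')
j=23 s[j]='a': k: 1→0; π[23]=1 (border 'a')
j=24 s[j]='b': π[24]=2 (border 'ab')
j=25 s[j]='a': π[25]=3 (border 'aba')
j=26 s[j]='b': π[26]=4 (border 'abab')
j=27 s[j]='a': k: 4→2; π[27]=3 (border 'aba')
j=28 s[j]='b': π[28]=4 (border 'abab')
j=29 s[j]='b': π[29]=5 (border 'ababb')
j=30 s[j]='a': π[30]=6 (border 'ababba')

[0, 0, 1, 2, 0, 1, 2, 0, 1, 1, 2, 3, 1, 1, 2, 3, 4, 3, 4, 3, 1, 1, 1, 1, 2, 3, 4, 3, 4, 5, 6]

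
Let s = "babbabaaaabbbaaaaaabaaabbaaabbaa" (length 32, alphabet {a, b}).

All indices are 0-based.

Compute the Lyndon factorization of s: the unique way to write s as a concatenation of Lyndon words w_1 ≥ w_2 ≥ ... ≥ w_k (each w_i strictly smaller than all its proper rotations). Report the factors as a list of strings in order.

["b", "abb", "ab", "aaaabbb", "aaaaaabaaabbaaabb", "a", "a"]

emit factor 1: 'b' (i=0, period=1)
emit factor 2: 'abb' (i=1, period=3)
emit factor 3: 'ab' (i=4, period=2)
emit factor 4: 'aaaabbb' (i=6, period=7)
emit factor 5: 'aaaaaabaaabbaaabb' (i=13, period=17)
emit factor 6: 'a' (i=30, period=1)
emit factor 7: 'a' (i=31, period=1)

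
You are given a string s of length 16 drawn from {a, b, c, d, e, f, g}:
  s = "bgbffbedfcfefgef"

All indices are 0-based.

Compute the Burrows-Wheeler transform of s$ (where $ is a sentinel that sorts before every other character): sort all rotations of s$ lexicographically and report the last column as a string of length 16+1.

rank  rotation           last
    0  $bgbffbedfcfefgef  f
    1  bedfcfefgef$bgbff  f
    2  bffbedfcfefgef$bg  g
    3  bgbffbedfcfefgef$  $
    4  cfefgef$bgbffbedf  f
    5  dfcfefgef$bgbffbe  e
    6  edfcfefgef$bgbffb  b
    7  ef$bgbffbedfcfefg  g
    8  efgef$bgbffbedfcf  f
    9  f$bgbffbedfcfefge  e
   10  fbedfcfefgef$bgbf  f
   11  fcfefgef$bgbffbed  d
   12  fefgef$bgbffbedfc  c
   13  ffbedfcfefgef$bgb  b
   14  fgef$bgbffbedfcfe  e
   15  gbffbedfcfefgef$b  b
   16  gef$bgbffbedfcfef  f

ffg$febgfefdcbebf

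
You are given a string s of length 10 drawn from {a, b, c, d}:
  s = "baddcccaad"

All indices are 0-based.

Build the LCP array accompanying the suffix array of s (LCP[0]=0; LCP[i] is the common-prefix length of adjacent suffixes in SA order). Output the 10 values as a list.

[0, 1, 2, 0, 0, 1, 2, 0, 1, 1]

sorted suffixes:
  #0 SA[0]=7  'aad'
  #1 SA[1]=8  'ad'
  #2 SA[2]=1  'addcccaad'
  #3 SA[3]=0  'baddcccaad'
  #4 SA[4]=6  'caad'
  #5 SA[5]=5  'ccaad'
  #6 SA[6]=4  'cccaad'
  #7 SA[7]=9  'd'
  #8 SA[8]=3  'dcccaad'
  #9 SA[9]=2  'ddcccaad'

SA = [7, 8, 1, 0, 6, 5, 4, 9, 3, 2]
i: (SA[i-1],SA[i]) lcp shared
  1: (7,8) 1 'a'
  2: (8,1) 2 'ad'
  3: (1,0) 0 ''
  4: (0,6) 0 ''
  5: (6,5) 1 'c'
  6: (5,4) 2 'cc'
  7: (4,9) 0 ''
  8: (9,3) 1 'd'
  9: (3,2) 1 'd'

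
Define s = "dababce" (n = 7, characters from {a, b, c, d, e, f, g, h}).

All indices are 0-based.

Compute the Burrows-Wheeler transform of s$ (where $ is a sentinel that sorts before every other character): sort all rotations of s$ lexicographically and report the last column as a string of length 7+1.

rank  rotation  last
    0  $dababce  e
    1  ababce$d  d
    2  abce$dab  b
    3  babce$da  a
    4  bce$daba  a
    5  ce$dabab  b
    6  dababce$  $
    7  e$dababc  c

edbaab$c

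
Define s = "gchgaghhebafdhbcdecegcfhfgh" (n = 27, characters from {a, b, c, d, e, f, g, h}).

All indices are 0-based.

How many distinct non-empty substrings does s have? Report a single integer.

rank→(start, suffix):
  0 → (10, 'afdhbcdecegcfhfgh')
  1 → (4, 'aghhebafdhbcdecegcfhfgh')
  2 → (9, 'bafdhbcdecegcfhfgh')
  3 → (14, 'bcdecegcfhfgh')
  4 → (15, 'cdecegcfhfgh')
  5 → (18, 'cegcfhfgh')
  6 → (21, 'cfhfgh')
  7 → (1, 'chgaghhebafdhbcdecegcfhfgh')
  8 → (16, 'decegcfhfgh')
  9 → (12, 'dhbcdecegcfhfgh')
  10 → (8, 'ebafdhbcdecegcfhfgh')
  11 → (17, 'ecegcfhfgh')
  12 → (19, 'egcfhfgh')
  13 → (11, 'fdhbcdecegcfhfgh')
  14 → (24, 'fgh')
  15 → (22, 'fhfgh')
  16 → (3, 'gaghhebafdhbcdecegcfhfgh')
  17 → (20, 'gcfhfgh')
  18 → (0, 'gchgaghhebafdhbcdecegcfhfgh')
  19 → (25, 'gh')
  20 → (5, 'ghhebafdhbcdecegcfhfgh')
  21 → (26, 'h')
  22 → (13, 'hbcdecegcfhfgh')
  23 → (7, 'hebafdhbcdecegcfhfgh')
  24 → (23, 'hfgh')
  25 → (2, 'hgaghhebafdhbcdecegcfhfgh')
  26 → (6, 'hhebafdhbcdecegcfhfgh')

SA = [10, 4, 9, 14, 15, 18, 21, 1, 16, 12, 8, 17, 19, 11, 24, 22, 3, 20, 0, 25, 5, 26, 13, 7, 23, 2, 6]
i: (SA[i-1],SA[i]) lcp shared
  1: (10,4) 1 'a'
  2: (4,9) 0 ''
  3: (9,14) 1 'b'
  4: (14,15) 0 ''
  5: (15,18) 1 'c'
  6: (18,21) 1 'c'
  7: (21,1) 1 'c'
  8: (1,16) 0 ''
  9: (16,12) 1 'd'
  10: (12,8) 0 ''
  11: (8,17) 1 'e'
  12: (17,19) 1 'e'
  13: (19,11) 0 ''
  14: (11,24) 1 'f'
  15: (24,22) 1 'f'
  16: (22,3) 0 ''
  17: (3,20) 1 'g'
  18: (20,0) 2 'gc'
  19: (0,25) 1 'g'
  20: (25,5) 2 'gh'
  21: (5,26) 0 ''
  22: (26,13) 1 'h'
  23: (13,7) 1 'h'
  24: (7,23) 1 'h'
  25: (23,2) 1 'h'
  26: (2,6) 1 'h'

n(n+1)/2 = 27·28/2 = 378
Σ LCP = 0 + 1 + 0 + 1 + 0 + 1 + 1 + 1 + 0 + 1 + 0 + 1 + 1 + 0 + 1 + 1 + 0 + 1 + 2 + 1 + 2 + 0 + 1 + 1 + 1 + 1 + 1 = 21
distinct = 378 − 21 = 357

357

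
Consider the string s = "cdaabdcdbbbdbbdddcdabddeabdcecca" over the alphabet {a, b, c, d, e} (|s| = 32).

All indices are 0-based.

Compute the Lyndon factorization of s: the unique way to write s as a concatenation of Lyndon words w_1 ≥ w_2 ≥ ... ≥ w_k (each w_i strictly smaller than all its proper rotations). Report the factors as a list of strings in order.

["cd", "aabdcdbbbdbbdddcdabddeabdcecc", "a"]

emit factor 1: 'cd' (i=0, period=2)
emit factor 2: 'aabdcdbbbdbbdddcdabddeabdcecc' (i=2, period=29)
emit factor 3: 'a' (i=31, period=1)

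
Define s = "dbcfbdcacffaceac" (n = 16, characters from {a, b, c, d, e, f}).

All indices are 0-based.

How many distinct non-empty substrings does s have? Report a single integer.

sorted suffixes:
  #0 SA[0]=14  'ac'
  #1 SA[1]=11  'aceac'
  #2 SA[2]=7  'acffaceac'
  #3 SA[3]=1  'bcfbdcacffaceac'
  #4 SA[4]=4  'bdcacffaceac'
  #5 SA[5]=15  'c'
  #6 SA[6]=6  'cacffaceac'
  #7 SA[7]=12  'ceac'
  #8 SA[8]=2  'cfbdcacffaceac'
  #9 SA[9]=8  'cffaceac'
  #10 SA[10]=0  'dbcfbdcacffaceac'
  #11 SA[11]=5  'dcacffaceac'
  #12 SA[12]=13  'eac'
  #13 SA[13]=10  'faceac'
  #14 SA[14]=3  'fbdcacffaceac'
  #15 SA[15]=9  'ffaceac'

SA = [14, 11, 7, 1, 4, 15, 6, 12, 2, 8, 0, 5, 13, 10, 3, 9]
i: (SA[i-1],SA[i]) lcp shared
  1: (14,11) 2 'ac'
  2: (11,7) 2 'ac'
  3: (7,1) 0 ''
  4: (1,4) 1 'b'
  5: (4,15) 0 ''
  6: (15,6) 1 'c'
  7: (6,12) 1 'c'
  8: (12,2) 1 'c'
  9: (2,8) 2 'cf'
  10: (8,0) 0 ''
  11: (0,5) 1 'd'
  12: (5,13) 0 ''
  13: (13,10) 0 ''
  14: (10,3) 1 'f'
  15: (3,9) 1 'f'

n(n+1)/2 = 16·17/2 = 136
Σ LCP = 0 + 2 + 2 + 0 + 1 + 0 + 1 + 1 + 1 + 2 + 0 + 1 + 0 + 0 + 1 + 1 = 13
distinct = 136 − 13 = 123

123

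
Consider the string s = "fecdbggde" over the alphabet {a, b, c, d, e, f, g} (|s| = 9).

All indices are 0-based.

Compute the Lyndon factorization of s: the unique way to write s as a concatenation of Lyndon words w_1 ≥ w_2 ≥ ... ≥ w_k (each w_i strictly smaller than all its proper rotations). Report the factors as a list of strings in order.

emit factor 1: 'f' (i=0, period=1)
emit factor 2: 'e' (i=1, period=1)
emit factor 3: 'cd' (i=2, period=2)
emit factor 4: 'bggde' (i=4, period=5)

["f", "e", "cd", "bggde"]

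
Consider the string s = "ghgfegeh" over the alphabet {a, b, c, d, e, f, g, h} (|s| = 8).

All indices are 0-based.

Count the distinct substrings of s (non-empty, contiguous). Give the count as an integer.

32

sorted suffixes:
  #0 SA[0]=4  'egeh'
  #1 SA[1]=6  'eh'
  #2 SA[2]=3  'fegeh'
  #3 SA[3]=5  'geh'
  #4 SA[4]=2  'gfegeh'
  #5 SA[5]=0  'ghgfegeh'
  #6 SA[6]=7  'h'
  #7 SA[7]=1  'hgfegeh'

SA = [4, 6, 3, 5, 2, 0, 7, 1]
[i] adj suffixes → lcp
  [1] 4/6 → 1 ('e')
  [2] 6/3 → 0 ('')
  [3] 3/5 → 0 ('')
  [4] 5/2 → 1 ('g')
  [5] 2/0 → 1 ('g')
  [6] 0/7 → 0 ('')
  [7] 7/1 → 1 ('h')

n(n+1)/2 = 8·9/2 = 36
Σ LCP = 0 + 1 + 0 + 0 + 1 + 1 + 0 + 1 = 4
distinct = 36 − 4 = 32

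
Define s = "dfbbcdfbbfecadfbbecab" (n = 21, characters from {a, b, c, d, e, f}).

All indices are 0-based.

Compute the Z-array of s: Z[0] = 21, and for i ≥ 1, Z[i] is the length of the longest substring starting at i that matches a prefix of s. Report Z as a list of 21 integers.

[21, 0, 0, 0, 0, 4, 0, 0, 0, 0, 0, 0, 0, 4, 0, 0, 0, 0, 0, 0, 0]

Z[0]=21
i=1: outside box; Z[1]=0
i=2: outside box; Z[2]=0
i=3: outside box; Z[3]=0
i=4: outside box; Z[4]=0
i=5: outside box; Z[5]=4 scan→box=[5,9)
i=6: min(r-i=3, Z[1]=0)=0; Z[6]=0
i=7: min(r-i=2, Z[2]=0)=0; Z[7]=0
i=8: min(r-i=1, Z[3]=0)=0; Z[8]=0
i=9: outside box; Z[9]=0
i=10: outside box; Z[10]=0
i=11: outside box; Z[11]=0
i=12: outside box; Z[12]=0
i=13: outside box; Z[13]=4 scan→box=[13,17)
i=14: min(r-i=3, Z[1]=0)=0; Z[14]=0
i=15: min(r-i=2, Z[2]=0)=0; Z[15]=0
i=16: min(r-i=1, Z[3]=0)=0; Z[16]=0
i=17: outside box; Z[17]=0
i=18: outside box; Z[18]=0
i=19: outside box; Z[19]=0
i=20: outside box; Z[20]=0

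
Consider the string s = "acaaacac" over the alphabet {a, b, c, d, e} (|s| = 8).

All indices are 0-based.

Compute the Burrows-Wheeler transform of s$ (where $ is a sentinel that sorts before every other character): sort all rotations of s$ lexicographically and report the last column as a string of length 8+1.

rank  rotation   last
    0  $acaaacac  c
    1  aaacac$ac  c
    2  aacac$aca  a
    3  ac$acaaac  c
    4  acaaacac$  $
    5  acac$acaa  a
    6  c$acaaaca  a
    7  caaacac$a  a
    8  cac$acaaa  a

ccac$aaaa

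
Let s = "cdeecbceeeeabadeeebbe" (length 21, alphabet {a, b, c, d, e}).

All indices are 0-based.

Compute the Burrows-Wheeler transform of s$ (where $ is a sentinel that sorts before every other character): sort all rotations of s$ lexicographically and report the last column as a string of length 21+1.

eebaecbe$bcabeeeeededc

rank  rotation                last
    0  $cdeecbceeeeabadeeebbe  e
    1  abadeeebbe$cdeecbceeee  e
    2  adeeebbe$cdeecbceeeeab  b
    3  badeeebbe$cdeecbceeeea  a
    4  bbe$cdeecbceeeeabadeee  e
    5  bceeeeabadeeebbe$cdeec  c
    6  be$cdeecbceeeeabadeeeb  b
    7  cbceeeeabadeeebbe$cdee  e
    8  cdeecbceeeeabadeeebbe$  $
    9  ceeeeabadeeebbe$cdeecb  b
   10  deecbceeeeabadeeebbe$c  c
   11  deeebbe$cdeecbceeeeaba  a
   12  e$cdeecbceeeeabadeeebb  b
   13  eabadeeebbe$cdeecbceee  e
   14  ebbe$cdeecbceeeeabadee  e
   15  ecbceeeeabadeeebbe$cde  e
   16  eeabadeeebbe$cdeecbcee  e
   17  eebbe$cdeecbceeeeabade  e
   18  eecbceeeeabadeeebbe$cd  d
   19  eeeabadeeebbe$cdeecbce  e
   20  eeebbe$cdeecbceeeeabad  d
   21  eeeeabadeeebbe$cdeecbc  c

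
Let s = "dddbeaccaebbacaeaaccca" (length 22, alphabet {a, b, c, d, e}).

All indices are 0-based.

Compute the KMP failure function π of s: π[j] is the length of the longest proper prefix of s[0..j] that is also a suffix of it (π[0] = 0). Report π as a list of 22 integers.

π[0] = 0
j=1 s[j]='d': π[1]=1 (border 'd')
j=2 s[j]='d': π[2]=2 (border 'dd')
j=3 s[j]='b': k: 2→1→0; π[3]=0 (border '')
j=4 s[j]='e': π[4]=0 (border '')
j=5 s[j]='a': π[5]=0 (border '')
j=6 s[j]='c': π[6]=0 (border '')
j=7 s[j]='c': π[7]=0 (border '')
j=8 s[j]='a': π[8]=0 (border '')
j=9 s[j]='e': π[9]=0 (border '')
j=10 s[j]='b': π[10]=0 (border '')
j=11 s[j]='b': π[11]=0 (border '')
j=12 s[j]='a': π[12]=0 (border '')
j=13 s[j]='c': π[13]=0 (border '')
j=14 s[j]='a': π[14]=0 (border '')
j=15 s[j]='e': π[15]=0 (border '')
j=16 s[j]='a': π[16]=0 (border '')
j=17 s[j]='a': π[17]=0 (border '')
j=18 s[j]='c': π[18]=0 (border '')
j=19 s[j]='c': π[19]=0 (border '')
j=20 s[j]='c': π[20]=0 (border '')
j=21 s[j]='a': π[21]=0 (border '')

[0, 1, 2, 0, 0, 0, 0, 0, 0, 0, 0, 0, 0, 0, 0, 0, 0, 0, 0, 0, 0, 0]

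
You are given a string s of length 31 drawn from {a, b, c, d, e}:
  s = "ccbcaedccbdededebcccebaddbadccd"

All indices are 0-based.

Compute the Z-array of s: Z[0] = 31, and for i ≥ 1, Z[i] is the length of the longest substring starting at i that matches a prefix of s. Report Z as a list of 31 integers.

Z[0]=31
i=1: fresh scan; Z[1]=1 extend→box=[1,2)
i=2: fresh scan; Z[2]=0
i=3: fresh scan; Z[3]=1 extend→box=[3,4)
i=4: fresh scan; Z[4]=0
i=5: fresh scan; Z[5]=0
i=6: fresh scan; Z[6]=0
i=7: fresh scan; Z[7]=3 extend→box=[7,10)
i=8: min(r-i=2, Z[1]=1)=1; Z[8]=1
i=9: min(r-i=1, Z[2]=0)=0; Z[9]=0
i=10: fresh scan; Z[10]=0
i=11: fresh scan; Z[11]=0
i=12: fresh scan; Z[12]=0
i=13: fresh scan; Z[13]=0
i=14: fresh scan; Z[14]=0
i=15: fresh scan; Z[15]=0
i=16: fresh scan; Z[16]=0
i=17: fresh scan; Z[17]=2 extend→box=[17,19)
i=18: min(r-i=1, Z[1]=1)=1; Z[18]=2 extend→box=[18,20)
i=19: min(r-i=1, Z[1]=1)=1; Z[19]=1
i=20: fresh scan; Z[20]=0
i=21: fresh scan; Z[21]=0
i=22: fresh scan; Z[22]=0
i=23: fresh scan; Z[23]=0
i=24: fresh scan; Z[24]=0
i=25: fresh scan; Z[25]=0
i=26: fresh scan; Z[26]=0
i=27: fresh scan; Z[27]=0
i=28: fresh scan; Z[28]=2 extend→box=[28,30)
i=29: min(r-i=1, Z[1]=1)=1; Z[29]=1
i=30: fresh scan; Z[30]=0

[31, 1, 0, 1, 0, 0, 0, 3, 1, 0, 0, 0, 0, 0, 0, 0, 0, 2, 2, 1, 0, 0, 0, 0, 0, 0, 0, 0, 2, 1, 0]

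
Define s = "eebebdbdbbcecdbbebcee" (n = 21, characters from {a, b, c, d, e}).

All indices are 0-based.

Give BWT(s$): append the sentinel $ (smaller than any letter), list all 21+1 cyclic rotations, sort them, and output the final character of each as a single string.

eddbedebeebbbcbebbecc$

rank  rotation                last
    0  $eebebdbdbbcecdbbebcee  e
    1  bbcecdbbebcee$eebebdbd  d
    2  bbebcee$eebebdbdbbcecd  d
    3  bcecdbbebcee$eebebdbdb  b
    4  bcee$eebebdbdbbcecdbbe  e
    5  bdbbcecdbbebcee$eebebd  d
    6  bdbdbbcecdbbebcee$eebe  e
    7  bebcee$eebebdbdbbcecdb  b
    8  bebdbdbbcecdbbebcee$ee  e
    9  cdbbebcee$eebebdbdbbce  e
   10  cecdbbebcee$eebebdbdbb  b
   11  cee$eebebdbdbbcecdbbeb  b
   12  dbbcecdbbebcee$eebebdb  b
   13  dbbebcee$eebebdbdbbcec  c
   14  dbdbbcecdbbebcee$eebeb  b
   15  e$eebebdbdbbcecdbbebce  e
   16  ebcee$eebebdbdbbcecdbb  b
   17  ebdbdbbcecdbbebcee$eeb  b
   18  ebebdbdbbcecdbbebcee$e  e
   19  ecdbbebcee$eebebdbdbbc  c
   20  ee$eebebdbdbbcecdbbebc  c
   21  eebebdbdbbcecdbbebcee$  $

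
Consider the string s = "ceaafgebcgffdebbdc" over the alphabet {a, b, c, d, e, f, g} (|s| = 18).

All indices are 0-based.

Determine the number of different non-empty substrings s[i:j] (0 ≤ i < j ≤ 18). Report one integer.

sorted suffixes:
  #0 SA[0]=2  'aafgebcgffdebbdc'
  #1 SA[1]=3  'afgebcgffdebbdc'
  #2 SA[2]=14  'bbdc'
  #3 SA[3]=7  'bcgffdebbdc'
  #4 SA[4]=15  'bdc'
  #5 SA[5]=17  'c'
  #6 SA[6]=0  'ceaafgebcgffdebbdc'
  #7 SA[7]=8  'cgffdebbdc'
  #8 SA[8]=16  'dc'
  #9 SA[9]=12  'debbdc'
  #10 SA[10]=1  'eaafgebcgffdebbdc'
  #11 SA[11]=13  'ebbdc'
  #12 SA[12]=6  'ebcgffdebbdc'
  #13 SA[13]=11  'fdebbdc'
  #14 SA[14]=10  'ffdebbdc'
  #15 SA[15]=4  'fgebcgffdebbdc'
  #16 SA[16]=5  'gebcgffdebbdc'
  #17 SA[17]=9  'gffdebbdc'

SA = [2, 3, 14, 7, 15, 17, 0, 8, 16, 12, 1, 13, 6, 11, 10, 4, 5, 9]
rank  pair      lcp
   1  s[2:],s[3:]  1  'a'
   2  s[3:],s[14:]  0  ''
   3  s[14:],s[7:]  1  'b'
   4  s[7:],s[15:]  1  'b'
   5  s[15:],s[17:]  0  ''
   6  s[17:],s[0:]  1  'c'
   7  s[0:],s[8:]  1  'c'
   8  s[8:],s[16:]  0  ''
   9  s[16:],s[12:]  1  'd'
  10  s[12:],s[1:]  0  ''
  11  s[1:],s[13:]  1  'e'
  12  s[13:],s[6:]  2  'eb'
  13  s[6:],s[11:]  0  ''
  14  s[11:],s[10:]  1  'f'
  15  s[10:],s[4:]  1  'f'
  16  s[4:],s[5:]  0  ''
  17  s[5:],s[9:]  1  'g'

n(n+1)/2 = 18·19/2 = 171
Σ LCP = 0 + 1 + 0 + 1 + 1 + 0 + 1 + 1 + 0 + 1 + 0 + 1 + 2 + 0 + 1 + 1 + 0 + 1 = 12
distinct = 171 − 12 = 159

159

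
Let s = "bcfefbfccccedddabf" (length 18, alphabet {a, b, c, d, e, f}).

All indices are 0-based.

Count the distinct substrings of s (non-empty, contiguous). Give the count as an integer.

154

rank→(start, suffix):
  0 → (15, 'abf')
  1 → (0, 'bcfefbfccccedddabf')
  2 → (16, 'bf')
  3 → (5, 'bfccccedddabf')
  4 → (7, 'ccccedddabf')
  5 → (8, 'cccedddabf')
  6 → (9, 'ccedddabf')
  7 → (10, 'cedddabf')
  8 → (1, 'cfefbfccccedddabf')
  9 → (14, 'dabf')
  10 → (13, 'ddabf')
  11 → (12, 'dddabf')
  12 → (11, 'edddabf')
  13 → (3, 'efbfccccedddabf')
  14 → (17, 'f')
  15 → (4, 'fbfccccedddabf')
  16 → (6, 'fccccedddabf')
  17 → (2, 'fefbfccccedddabf')

SA = [15, 0, 16, 5, 7, 8, 9, 10, 1, 14, 13, 12, 11, 3, 17, 4, 6, 2]
i: (SA[i-1],SA[i]) lcp shared
  1: (15,0) 0 ''
  2: (0,16) 1 'b'
  3: (16,5) 2 'bf'
  4: (5,7) 0 ''
  5: (7,8) 3 'ccc'
  6: (8,9) 2 'cc'
  7: (9,10) 1 'c'
  8: (10,1) 1 'c'
  9: (1,14) 0 ''
  10: (14,13) 1 'd'
  11: (13,12) 2 'dd'
  12: (12,11) 0 ''
  13: (11,3) 1 'e'
  14: (3,17) 0 ''
  15: (17,4) 1 'f'
  16: (4,6) 1 'f'
  17: (6,2) 1 'f'

n(n+1)/2 = 18·19/2 = 171
Σ LCP = 0 + 0 + 1 + 2 + 0 + 3 + 2 + 1 + 1 + 0 + 1 + 2 + 0 + 1 + 0 + 1 + 1 + 1 = 17
distinct = 171 − 17 = 154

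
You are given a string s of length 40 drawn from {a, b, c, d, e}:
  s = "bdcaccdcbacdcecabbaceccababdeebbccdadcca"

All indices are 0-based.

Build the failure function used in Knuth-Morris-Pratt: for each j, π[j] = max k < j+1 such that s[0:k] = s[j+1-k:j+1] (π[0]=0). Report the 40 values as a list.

π[0] = 0
j=1 s[j]='d': π[1]=0 (border '')
j=2 s[j]='c': π[2]=0 (border '')
j=3 s[j]='a': π[3]=0 (border '')
j=4 s[j]='c': π[4]=0 (border '')
j=5 s[j]='c': π[5]=0 (border '')
j=6 s[j]='d': π[6]=0 (border '')
j=7 s[j]='c': π[7]=0 (border '')
j=8 s[j]='b': π[8]=1 (border 'b')
j=9 s[j]='a': k: 1→0; π[9]=0 (border '')
j=10 s[j]='c': π[10]=0 (border '')
j=11 s[j]='d': π[11]=0 (border '')
j=12 s[j]='c': π[12]=0 (border '')
j=13 s[j]='e': π[13]=0 (border '')
j=14 s[j]='c': π[14]=0 (border '')
j=15 s[j]='a': π[15]=0 (border '')
j=16 s[j]='b': π[16]=1 (border 'b')
j=17 s[j]='b': k: 1→0; π[17]=1 (border 'b')
j=18 s[j]='a': k: 1→0; π[18]=0 (border '')
j=19 s[j]='c': π[19]=0 (border '')
j=20 s[j]='e': π[20]=0 (border '')
j=21 s[j]='c': π[21]=0 (border '')
j=22 s[j]='c': π[22]=0 (border '')
j=23 s[j]='a': π[23]=0 (border '')
j=24 s[j]='b': π[24]=1 (border 'b')
j=25 s[j]='a': k: 1→0; π[25]=0 (border '')
j=26 s[j]='b': π[26]=1 (border 'b')
j=27 s[j]='d': π[27]=2 (border 'bd')
j=28 s[j]='e': k: 2→0; π[28]=0 (border '')
j=29 s[j]='e': π[29]=0 (border '')
j=30 s[j]='b': π[30]=1 (border 'b')
j=31 s[j]='b': k: 1→0; π[31]=1 (border 'b')
j=32 s[j]='c': k: 1→0; π[32]=0 (border '')
j=33 s[j]='c': π[33]=0 (border '')
j=34 s[j]='d': π[34]=0 (border '')
j=35 s[j]='a': π[35]=0 (border '')
j=36 s[j]='d': π[36]=0 (border '')
j=37 s[j]='c': π[37]=0 (border '')
j=38 s[j]='c': π[38]=0 (border '')
j=39 s[j]='a': π[39]=0 (border '')

[0, 0, 0, 0, 0, 0, 0, 0, 1, 0, 0, 0, 0, 0, 0, 0, 1, 1, 0, 0, 0, 0, 0, 0, 1, 0, 1, 2, 0, 0, 1, 1, 0, 0, 0, 0, 0, 0, 0, 0]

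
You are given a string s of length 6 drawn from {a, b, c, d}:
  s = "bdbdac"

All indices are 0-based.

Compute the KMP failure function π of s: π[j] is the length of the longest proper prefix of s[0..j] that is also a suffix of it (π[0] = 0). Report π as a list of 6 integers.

[0, 0, 1, 2, 0, 0]

π[0] = 0
j=1 s[j]='d': π[1]=0 (border '')
j=2 s[j]='b': π[2]=1 (border 'b')
j=3 s[j]='d': π[3]=2 (border 'bd')
j=4 s[j]='a': k: 2→0; π[4]=0 (border '')
j=5 s[j]='c': π[5]=0 (border '')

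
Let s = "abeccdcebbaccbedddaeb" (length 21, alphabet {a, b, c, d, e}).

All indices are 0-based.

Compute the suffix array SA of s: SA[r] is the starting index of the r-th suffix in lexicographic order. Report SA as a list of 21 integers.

sorted suffixes:
  #0 SA[0]=0  'abeccdcebbaccbedddaeb'
  #1 SA[1]=10  'accbedddaeb'
  #2 SA[2]=18  'aeb'
  #3 SA[3]=20  'b'
  #4 SA[4]=9  'baccbedddaeb'
  #5 SA[5]=8  'bbaccbedddaeb'
  #6 SA[6]=1  'beccdcebbaccbedddaeb'
  #7 SA[7]=13  'bedddaeb'
  #8 SA[8]=12  'cbedddaeb'
  #9 SA[9]=11  'ccbedddaeb'
  #10 SA[10]=3  'ccdcebbaccbedddaeb'
  #11 SA[11]=4  'cdcebbaccbedddaeb'
  #12 SA[12]=6  'cebbaccbedddaeb'
  #13 SA[13]=17  'daeb'
  #14 SA[14]=5  'dcebbaccbedddaeb'
  #15 SA[15]=16  'ddaeb'
  #16 SA[16]=15  'dddaeb'
  #17 SA[17]=19  'eb'
  #18 SA[18]=7  'ebbaccbedddaeb'
  #19 SA[19]=2  'eccdcebbaccbedddaeb'
  #20 SA[20]=14  'edddaeb'

[0, 10, 18, 20, 9, 8, 1, 13, 12, 11, 3, 4, 6, 17, 5, 16, 15, 19, 7, 2, 14]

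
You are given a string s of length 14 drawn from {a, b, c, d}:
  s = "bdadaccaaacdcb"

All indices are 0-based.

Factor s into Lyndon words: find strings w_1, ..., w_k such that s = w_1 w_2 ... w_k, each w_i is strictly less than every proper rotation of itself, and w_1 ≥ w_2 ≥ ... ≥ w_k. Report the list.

["bd", "ad", "acc", "aaacdcb"]

emit factor 1: 'bd' (i=0, period=2)
emit factor 2: 'ad' (i=2, period=2)
emit factor 3: 'acc' (i=4, period=3)
emit factor 4: 'aaacdcb' (i=7, period=7)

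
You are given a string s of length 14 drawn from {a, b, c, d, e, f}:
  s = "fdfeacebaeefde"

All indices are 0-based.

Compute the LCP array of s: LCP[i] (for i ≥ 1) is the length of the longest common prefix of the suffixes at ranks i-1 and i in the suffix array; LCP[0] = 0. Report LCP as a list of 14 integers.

[0, 1, 0, 0, 0, 1, 0, 1, 1, 1, 1, 0, 2, 1]

rank | idx | suffix
   0 |   4 | acebaeefde
   1 |   8 | aeefde
   2 |   7 | baeefde
   3 |   5 | cebaeefde
   4 |  12 | de
   5 |   1 | dfeacebaeefde
   6 |  13 | e
   7 |   3 | eacebaeefde
   8 |   6 | ebaeefde
   9 |   9 | eefde
  10 |  10 | efde
  11 |  11 | fde
  12 |   0 | fdfeacebaeefde
  13 |   2 | feacebaeefde

SA = [4, 8, 7, 5, 12, 1, 13, 3, 6, 9, 10, 11, 0, 2]
i: (SA[i-1],SA[i]) lcp shared
  1: (4,8) 1 'a'
  2: (8,7) 0 ''
  3: (7,5) 0 ''
  4: (5,12) 0 ''
  5: (12,1) 1 'd'
  6: (1,13) 0 ''
  7: (13,3) 1 'e'
  8: (3,6) 1 'e'
  9: (6,9) 1 'e'
  10: (9,10) 1 'e'
  11: (10,11) 0 ''
  12: (11,0) 2 'fd'
  13: (0,2) 1 'f'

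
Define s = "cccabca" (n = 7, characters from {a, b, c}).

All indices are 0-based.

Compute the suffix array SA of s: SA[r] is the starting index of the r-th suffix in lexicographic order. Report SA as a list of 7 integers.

[6, 3, 4, 5, 2, 1, 0]

sorted suffixes:
  #0 SA[0]=6  'a'
  #1 SA[1]=3  'abca'
  #2 SA[2]=4  'bca'
  #3 SA[3]=5  'ca'
  #4 SA[4]=2  'cabca'
  #5 SA[5]=1  'ccabca'
  #6 SA[6]=0  'cccabca'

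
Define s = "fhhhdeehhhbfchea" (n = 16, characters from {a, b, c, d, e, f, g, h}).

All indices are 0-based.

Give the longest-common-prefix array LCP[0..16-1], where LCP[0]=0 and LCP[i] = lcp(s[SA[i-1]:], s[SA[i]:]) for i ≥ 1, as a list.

rank | idx | suffix
   0 |  15 | a
   1 |  10 | bfchea
   2 |  12 | chea
   3 |   4 | deehhhbfchea
   4 |  14 | ea
   5 |   5 | eehhhbfchea
   6 |   6 | ehhhbfchea
   7 |  11 | fchea
   8 |   0 | fhhhdeehhhbfchea
   9 |   9 | hbfchea
  10 |   3 | hdeehhhbfchea
  11 |  13 | hea
  12 |   8 | hhbfchea
  13 |   2 | hhdeehhhbfchea
  14 |   7 | hhhbfchea
  15 |   1 | hhhdeehhhbfchea

SA = [15, 10, 12, 4, 14, 5, 6, 11, 0, 9, 3, 13, 8, 2, 7, 1]
i: (SA[i-1],SA[i]) lcp shared
  1: (15,10) 0 ''
  2: (10,12) 0 ''
  3: (12,4) 0 ''
  4: (4,14) 0 ''
  5: (14,5) 1 'e'
  6: (5,6) 1 'e'
  7: (6,11) 0 ''
  8: (11,0) 1 'f'
  9: (0,9) 0 ''
  10: (9,3) 1 'h'
  11: (3,13) 1 'h'
  12: (13,8) 1 'h'
  13: (8,2) 2 'hh'
  14: (2,7) 2 'hh'
  15: (7,1) 3 'hhh'

[0, 0, 0, 0, 0, 1, 1, 0, 1, 0, 1, 1, 1, 2, 2, 3]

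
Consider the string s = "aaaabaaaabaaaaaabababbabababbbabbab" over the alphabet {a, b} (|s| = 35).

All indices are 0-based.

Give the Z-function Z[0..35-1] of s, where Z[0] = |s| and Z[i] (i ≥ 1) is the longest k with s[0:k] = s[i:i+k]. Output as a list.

[35, 3, 2, 1, 0, 9, 3, 2, 1, 0, 4, 4, 6, 3, 2, 1, 0, 1, 0, 1, 0, 0, 1, 0, 1, 0, 1, 0, 0, 0, 1, 0, 0, 1, 0]

Z[0]=35
i=1: i≥r, start 0; Z[1]=3 grow→box=[1,4)
i=2: min(r-i=2, Z[1]=3)=2; Z[2]=2
i=3: min(r-i=1, Z[2]=2)=1; Z[3]=1
i=4: i≥r, start 0; Z[4]=0
i=5: i≥r, start 0; Z[5]=9 grow→box=[5,14)
i=6: min(r-i=8, Z[1]=3)=3; Z[6]=3
i=7: min(r-i=7, Z[2]=2)=2; Z[7]=2
i=8: min(r-i=6, Z[3]=1)=1; Z[8]=1
i=9: min(r-i=5, Z[4]=0)=0; Z[9]=0
i=10: min(r-i=4, Z[5]=9)=4; Z[10]=4
i=11: min(r-i=3, Z[6]=3)=3; Z[11]=4 grow→box=[11,15)
i=12: min(r-i=3, Z[1]=3)=3; Z[12]=6 grow→box=[12,18)
i=13: min(r-i=5, Z[1]=3)=3; Z[13]=3
i=14: min(r-i=4, Z[2]=2)=2; Z[14]=2
i=15: min(r-i=3, Z[3]=1)=1; Z[15]=1
i=16: min(r-i=2, Z[4]=0)=0; Z[16]=0
i=17: min(r-i=1, Z[5]=9)=1; Z[17]=1
i=18: i≥r, start 0; Z[18]=0
i=19: i≥r, start 0; Z[19]=1 grow→box=[19,20)
i=20: i≥r, start 0; Z[20]=0
i=21: i≥r, start 0; Z[21]=0
i=22: i≥r, start 0; Z[22]=1 grow→box=[22,23)
i=23: i≥r, start 0; Z[23]=0
i=24: i≥r, start 0; Z[24]=1 grow→box=[24,25)
i=25: i≥r, start 0; Z[25]=0
i=26: i≥r, start 0; Z[26]=1 grow→box=[26,27)
i=27: i≥r, start 0; Z[27]=0
i=28: i≥r, start 0; Z[28]=0
i=29: i≥r, start 0; Z[29]=0
i=30: i≥r, start 0; Z[30]=1 grow→box=[30,31)
i=31: i≥r, start 0; Z[31]=0
i=32: i≥r, start 0; Z[32]=0
i=33: i≥r, start 0; Z[33]=1 grow→box=[33,34)
i=34: i≥r, start 0; Z[34]=0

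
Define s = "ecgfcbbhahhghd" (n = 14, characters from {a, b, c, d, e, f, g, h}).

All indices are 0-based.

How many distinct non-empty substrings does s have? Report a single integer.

99

sorted suffixes:
  #0 SA[0]=8  'ahhghd'
  #1 SA[1]=5  'bbhahhghd'
  #2 SA[2]=6  'bhahhghd'
  #3 SA[3]=4  'cbbhahhghd'
  #4 SA[4]=1  'cgfcbbhahhghd'
  #5 SA[5]=13  'd'
  #6 SA[6]=0  'ecgfcbbhahhghd'
  #7 SA[7]=3  'fcbbhahhghd'
  #8 SA[8]=2  'gfcbbhahhghd'
  #9 SA[9]=11  'ghd'
  #10 SA[10]=7  'hahhghd'
  #11 SA[11]=12  'hd'
  #12 SA[12]=10  'hghd'
  #13 SA[13]=9  'hhghd'

SA = [8, 5, 6, 4, 1, 13, 0, 3, 2, 11, 7, 12, 10, 9]
[i] adj suffixes → lcp
  [1] 8/5 → 0 ('')
  [2] 5/6 → 1 ('b')
  [3] 6/4 → 0 ('')
  [4] 4/1 → 1 ('c')
  [5] 1/13 → 0 ('')
  [6] 13/0 → 0 ('')
  [7] 0/3 → 0 ('')
  [8] 3/2 → 0 ('')
  [9] 2/11 → 1 ('g')
  [10] 11/7 → 0 ('')
  [11] 7/12 → 1 ('h')
  [12] 12/10 → 1 ('h')
  [13] 10/9 → 1 ('h')

n(n+1)/2 = 14·15/2 = 105
Σ LCP = 0 + 0 + 1 + 0 + 1 + 0 + 0 + 0 + 0 + 1 + 0 + 1 + 1 + 1 = 6
distinct = 105 − 6 = 99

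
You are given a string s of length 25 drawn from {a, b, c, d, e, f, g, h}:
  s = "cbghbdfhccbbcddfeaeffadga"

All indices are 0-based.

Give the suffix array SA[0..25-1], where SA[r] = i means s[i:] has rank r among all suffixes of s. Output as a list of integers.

[24, 21, 17, 10, 11, 4, 1, 9, 0, 8, 12, 13, 14, 5, 22, 16, 18, 20, 15, 19, 6, 23, 2, 3, 7]

rank→(start, suffix):
  0 → (24, 'a')
  1 → (21, 'adga')
  2 → (17, 'aeffadga')
  3 → (10, 'bbcddfeaeffadga')
  4 → (11, 'bcddfeaeffadga')
  5 → (4, 'bdfhccbbcddfeaeffadga')
  6 → (1, 'bghbdfhccbbcddfeaeffadga')
  7 → (9, 'cbbcddfeaeffadga')
  8 → (0, 'cbghbdfhccbbcddfeaeffadga')
  9 → (8, 'ccbbcddfeaeffadga')
  10 → (12, 'cddfeaeffadga')
  11 → (13, 'ddfeaeffadga')
  12 → (14, 'dfeaeffadga')
  13 → (5, 'dfhccbbcddfeaeffadga')
  14 → (22, 'dga')
  15 → (16, 'eaeffadga')
  16 → (18, 'effadga')
  17 → (20, 'fadga')
  18 → (15, 'feaeffadga')
  19 → (19, 'ffadga')
  20 → (6, 'fhccbbcddfeaeffadga')
  21 → (23, 'ga')
  22 → (2, 'ghbdfhccbbcddfeaeffadga')
  23 → (3, 'hbdfhccbbcddfeaeffadga')
  24 → (7, 'hccbbcddfeaeffadga')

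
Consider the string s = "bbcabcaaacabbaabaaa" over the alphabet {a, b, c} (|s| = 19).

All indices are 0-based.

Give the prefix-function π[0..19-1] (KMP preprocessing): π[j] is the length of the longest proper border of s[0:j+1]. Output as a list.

π[0] = 0
j=1 s[j]='b': π[1]=1 (border 'b')
j=2 s[j]='c': k: 1→0; π[2]=0 (border '')
j=3 s[j]='a': π[3]=0 (border '')
j=4 s[j]='b': π[4]=1 (border 'b')
j=5 s[j]='c': k: 1→0; π[5]=0 (border '')
j=6 s[j]='a': π[6]=0 (border '')
j=7 s[j]='a': π[7]=0 (border '')
j=8 s[j]='a': π[8]=0 (border '')
j=9 s[j]='c': π[9]=0 (border '')
j=10 s[j]='a': π[10]=0 (border '')
j=11 s[j]='b': π[11]=1 (border 'b')
j=12 s[j]='b': π[12]=2 (border 'bb')
j=13 s[j]='a': k: 2→1→0; π[13]=0 (border '')
j=14 s[j]='a': π[14]=0 (border '')
j=15 s[j]='b': π[15]=1 (border 'b')
j=16 s[j]='a': k: 1→0; π[16]=0 (border '')
j=17 s[j]='a': π[17]=0 (border '')
j=18 s[j]='a': π[18]=0 (border '')

[0, 1, 0, 0, 1, 0, 0, 0, 0, 0, 0, 1, 2, 0, 0, 1, 0, 0, 0]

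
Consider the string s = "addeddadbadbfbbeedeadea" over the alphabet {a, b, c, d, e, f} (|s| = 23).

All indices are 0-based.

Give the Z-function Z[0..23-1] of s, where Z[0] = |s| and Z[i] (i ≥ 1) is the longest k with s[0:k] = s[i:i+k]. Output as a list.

[23, 0, 0, 0, 0, 0, 2, 0, 0, 2, 0, 0, 0, 0, 0, 0, 0, 0, 0, 2, 0, 0, 1]

Z[0]=23
i=1: fresh scan; Z[1]=0
i=2: fresh scan; Z[2]=0
i=3: fresh scan; Z[3]=0
i=4: fresh scan; Z[4]=0
i=5: fresh scan; Z[5]=0
i=6: fresh scan; Z[6]=2 extend→box=[6,8)
i=7: min(r-i=1, Z[1]=0)=0; Z[7]=0
i=8: fresh scan; Z[8]=0
i=9: fresh scan; Z[9]=2 extend→box=[9,11)
i=10: min(r-i=1, Z[1]=0)=0; Z[10]=0
i=11: fresh scan; Z[11]=0
i=12: fresh scan; Z[12]=0
i=13: fresh scan; Z[13]=0
i=14: fresh scan; Z[14]=0
i=15: fresh scan; Z[15]=0
i=16: fresh scan; Z[16]=0
i=17: fresh scan; Z[17]=0
i=18: fresh scan; Z[18]=0
i=19: fresh scan; Z[19]=2 extend→box=[19,21)
i=20: min(r-i=1, Z[1]=0)=0; Z[20]=0
i=21: fresh scan; Z[21]=0
i=22: fresh scan; Z[22]=1 extend→box=[22,23)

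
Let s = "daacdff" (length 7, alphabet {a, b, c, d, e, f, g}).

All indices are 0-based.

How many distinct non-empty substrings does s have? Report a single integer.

rank→(start, suffix):
  0 → (1, 'aacdff')
  1 → (2, 'acdff')
  2 → (3, 'cdff')
  3 → (0, 'daacdff')
  4 → (4, 'dff')
  5 → (6, 'f')
  6 → (5, 'ff')

SA = [1, 2, 3, 0, 4, 6, 5]
[i] adj suffixes → lcp
  [1] 1/2 → 1 ('a')
  [2] 2/3 → 0 ('')
  [3] 3/0 → 0 ('')
  [4] 0/4 → 1 ('d')
  [5] 4/6 → 0 ('')
  [6] 6/5 → 1 ('f')

n(n+1)/2 = 7·8/2 = 28
Σ LCP = 0 + 1 + 0 + 0 + 1 + 0 + 1 = 3
distinct = 28 − 3 = 25

25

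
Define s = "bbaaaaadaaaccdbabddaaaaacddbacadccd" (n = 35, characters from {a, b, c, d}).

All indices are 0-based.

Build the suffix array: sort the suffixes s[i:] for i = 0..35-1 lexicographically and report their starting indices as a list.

sorted suffixes:
  #0 SA[0]=19  'aaaaacddbacadccd'
  #1 SA[1]=2  'aaaaadaaaccdbabddaaaaacddbacadccd'
  #2 SA[2]=20  'aaaacddbacadccd'
  #3 SA[3]=3  'aaaadaaaccdbabddaaaaacddbacadccd'
  #4 SA[4]=8  'aaaccdbabddaaaaacddbacadccd'
  #5 SA[5]=21  'aaacddbacadccd'
  #6 SA[6]=4  'aaadaaaccdbabddaaaaacddbacadccd'
  #7 SA[7]=9  'aaccdbabddaaaaacddbacadccd'
  #8 SA[8]=22  'aacddbacadccd'
  #9 SA[9]=5  'aadaaaccdbabddaaaaacddbacadccd'
  #10 SA[10]=15  'abddaaaaacddbacadccd'
  #11 SA[11]=28  'acadccd'
  #12 SA[12]=10  'accdbabddaaaaacddbacadccd'
  #13 SA[13]=23  'acddbacadccd'
  #14 SA[14]=6  'adaaaccdbabddaaaaacddbacadccd'
  #15 SA[15]=30  'adccd'
  #16 SA[16]=1  'baaaaadaaaccdbabddaaaaacddbacadccd'
  #17 SA[17]=14  'babddaaaaacddbacadccd'
  #18 SA[18]=27  'bacadccd'
  #19 SA[19]=0  'bbaaaaadaaaccdbabddaaaaacddbacadccd'
  #20 SA[20]=16  'bddaaaaacddbacadccd'
  #21 SA[21]=29  'cadccd'
  #22 SA[22]=32  'ccd'
  #23 SA[23]=11  'ccdbabddaaaaacddbacadccd'
  #24 SA[24]=33  'cd'
  #25 SA[25]=12  'cdbabddaaaaacddbacadccd'
  #26 SA[26]=24  'cddbacadccd'
  #27 SA[27]=34  'd'
  #28 SA[28]=18  'daaaaacddbacadccd'
  #29 SA[29]=7  'daaaccdbabddaaaaacddbacadccd'
  #30 SA[30]=13  'dbabddaaaaacddbacadccd'
  #31 SA[31]=26  'dbacadccd'
  #32 SA[32]=31  'dccd'
  #33 SA[33]=17  'ddaaaaacddbacadccd'
  #34 SA[34]=25  'ddbacadccd'

[19, 2, 20, 3, 8, 21, 4, 9, 22, 5, 15, 28, 10, 23, 6, 30, 1, 14, 27, 0, 16, 29, 32, 11, 33, 12, 24, 34, 18, 7, 13, 26, 31, 17, 25]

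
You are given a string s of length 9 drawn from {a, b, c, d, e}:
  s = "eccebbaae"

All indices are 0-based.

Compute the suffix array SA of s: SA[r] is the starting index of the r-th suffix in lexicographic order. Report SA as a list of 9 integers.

rank→(start, suffix):
  0 → (6, 'aae')
  1 → (7, 'ae')
  2 → (5, 'baae')
  3 → (4, 'bbaae')
  4 → (1, 'ccebbaae')
  5 → (2, 'cebbaae')
  6 → (8, 'e')
  7 → (3, 'ebbaae')
  8 → (0, 'eccebbaae')

[6, 7, 5, 4, 1, 2, 8, 3, 0]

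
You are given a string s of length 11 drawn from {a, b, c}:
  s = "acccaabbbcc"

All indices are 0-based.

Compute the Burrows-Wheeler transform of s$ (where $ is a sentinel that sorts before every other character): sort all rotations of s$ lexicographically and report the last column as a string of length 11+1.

cca$abbccbca

rank  rotation      last
    0  $acccaabbbcc  c
    1  aabbbcc$accc  c
    2  abbbcc$accca  a
    3  acccaabbbcc$  $
    4  bbbcc$acccaa  a
    5  bbcc$acccaab  b
    6  bcc$acccaabb  b
    7  c$acccaabbbc  c
    8  caabbbcc$acc  c
    9  cc$acccaabbb  b
   10  ccaabbbcc$ac  c
   11  cccaabbbcc$a  a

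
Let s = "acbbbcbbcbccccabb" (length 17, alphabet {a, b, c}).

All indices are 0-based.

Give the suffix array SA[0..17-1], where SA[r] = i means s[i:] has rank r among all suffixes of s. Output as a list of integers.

[14, 0, 16, 15, 2, 3, 6, 4, 7, 9, 13, 1, 5, 8, 12, 11, 10]

rank→(start, suffix):
  0 → (14, 'abb')
  1 → (0, 'acbbbcbbcbccccabb')
  2 → (16, 'b')
  3 → (15, 'bb')
  4 → (2, 'bbbcbbcbccccabb')
  5 → (3, 'bbcbbcbccccabb')
  6 → (6, 'bbcbccccabb')
  7 → (4, 'bcbbcbccccabb')
  8 → (7, 'bcbccccabb')
  9 → (9, 'bccccabb')
  10 → (13, 'cabb')
  11 → (1, 'cbbbcbbcbccccabb')
  12 → (5, 'cbbcbccccabb')
  13 → (8, 'cbccccabb')
  14 → (12, 'ccabb')
  15 → (11, 'cccabb')
  16 → (10, 'ccccabb')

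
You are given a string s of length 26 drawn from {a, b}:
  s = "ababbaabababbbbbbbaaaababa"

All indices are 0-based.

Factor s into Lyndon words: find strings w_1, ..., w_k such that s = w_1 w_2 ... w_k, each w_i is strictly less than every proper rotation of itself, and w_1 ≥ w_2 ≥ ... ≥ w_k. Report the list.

["ababb", "aabababbbbbbb", "aaaabab", "a"]

emit factor 1: 'ababb' (i=0, period=5)
emit factor 2: 'aabababbbbbbb' (i=5, period=13)
emit factor 3: 'aaaabab' (i=18, period=7)
emit factor 4: 'a' (i=25, period=1)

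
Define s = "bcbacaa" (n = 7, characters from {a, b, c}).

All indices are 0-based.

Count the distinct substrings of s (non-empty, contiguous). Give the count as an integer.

24

rank→(start, suffix):
  0 → (6, 'a')
  1 → (5, 'aa')
  2 → (3, 'acaa')
  3 → (2, 'bacaa')
  4 → (0, 'bcbacaa')
  5 → (4, 'caa')
  6 → (1, 'cbacaa')

SA = [6, 5, 3, 2, 0, 4, 1]
rank  pair      lcp
   1  s[6:],s[5:]  1  'a'
   2  s[5:],s[3:]  1  'a'
   3  s[3:],s[2:]  0  ''
   4  s[2:],s[0:]  1  'b'
   5  s[0:],s[4:]  0  ''
   6  s[4:],s[1:]  1  'c'

n(n+1)/2 = 7·8/2 = 28
Σ LCP = 0 + 1 + 1 + 0 + 1 + 0 + 1 = 4
distinct = 28 − 4 = 24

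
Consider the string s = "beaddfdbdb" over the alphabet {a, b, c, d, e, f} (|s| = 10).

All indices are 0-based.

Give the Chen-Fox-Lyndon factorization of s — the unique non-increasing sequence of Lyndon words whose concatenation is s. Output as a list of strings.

emit factor 1: 'be' (i=0, period=2)
emit factor 2: 'addfdbdb' (i=2, period=8)

["be", "addfdbdb"]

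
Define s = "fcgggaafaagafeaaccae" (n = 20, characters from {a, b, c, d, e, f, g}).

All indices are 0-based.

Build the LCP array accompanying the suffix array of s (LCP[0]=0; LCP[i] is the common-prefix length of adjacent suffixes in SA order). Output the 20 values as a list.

sorted suffixes:
  #0 SA[0]=14  'aaccae'
  #1 SA[1]=5  'aafaagafeaaccae'
  #2 SA[2]=8  'aagafeaaccae'
  #3 SA[3]=15  'accae'
  #4 SA[4]=18  'ae'
  #5 SA[5]=6  'afaagafeaaccae'
  #6 SA[6]=11  'afeaaccae'
  #7 SA[7]=9  'agafeaaccae'
  #8 SA[8]=17  'cae'
  #9 SA[9]=16  'ccae'
  #10 SA[10]=1  'cgggaafaagafeaaccae'
  #11 SA[11]=19  'e'
  #12 SA[12]=13  'eaaccae'
  #13 SA[13]=7  'faagafeaaccae'
  #14 SA[14]=0  'fcgggaafaagafeaaccae'
  #15 SA[15]=12  'feaaccae'
  #16 SA[16]=4  'gaafaagafeaaccae'
  #17 SA[17]=10  'gafeaaccae'
  #18 SA[18]=3  'ggaafaagafeaaccae'
  #19 SA[19]=2  'gggaafaagafeaaccae'

SA = [14, 5, 8, 15, 18, 6, 11, 9, 17, 16, 1, 19, 13, 7, 0, 12, 4, 10, 3, 2]
i: (SA[i-1],SA[i]) lcp shared
  1: (14,5) 2 'aa'
  2: (5,8) 2 'aa'
  3: (8,15) 1 'a'
  4: (15,18) 1 'a'
  5: (18,6) 1 'a'
  6: (6,11) 2 'af'
  7: (11,9) 1 'a'
  8: (9,17) 0 ''
  9: (17,16) 1 'c'
  10: (16,1) 1 'c'
  11: (1,19) 0 ''
  12: (19,13) 1 'e'
  13: (13,7) 0 ''
  14: (7,0) 1 'f'
  15: (0,12) 1 'f'
  16: (12,4) 0 ''
  17: (4,10) 2 'ga'
  18: (10,3) 1 'g'
  19: (3,2) 2 'gg'

[0, 2, 2, 1, 1, 1, 2, 1, 0, 1, 1, 0, 1, 0, 1, 1, 0, 2, 1, 2]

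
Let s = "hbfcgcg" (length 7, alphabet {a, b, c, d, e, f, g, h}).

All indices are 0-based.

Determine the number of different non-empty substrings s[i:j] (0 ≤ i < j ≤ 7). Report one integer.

rank→(start, suffix):
  0 → (1, 'bfcgcg')
  1 → (5, 'cg')
  2 → (3, 'cgcg')
  3 → (2, 'fcgcg')
  4 → (6, 'g')
  5 → (4, 'gcg')
  6 → (0, 'hbfcgcg')

SA = [1, 5, 3, 2, 6, 4, 0]
i: (SA[i-1],SA[i]) lcp shared
  1: (1,5) 0 ''
  2: (5,3) 2 'cg'
  3: (3,2) 0 ''
  4: (2,6) 0 ''
  5: (6,4) 1 'g'
  6: (4,0) 0 ''

n(n+1)/2 = 7·8/2 = 28
Σ LCP = 0 + 0 + 2 + 0 + 0 + 1 + 0 = 3
distinct = 28 − 3 = 25

25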